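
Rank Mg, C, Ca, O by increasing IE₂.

Ca < Mg < C < O

Consider each +1 ion: Mg⁺ still has 1 valence electron; C⁺ still has 3 valence electrons; Ca⁺ still has 1 valence electron; O⁺ still has 5 valence electrons.
All are still removing valence electrons, so compare the +1 ions as you would atoms: IE_2 generally rises across a period (higher Z_eff) and falls down a group (larger shell), subject to the usual subshell exceptions.
Valence configurations: Mg⁺ [Ne]3s¹, C⁺ [He]2s²2p¹, Ca⁺ [Ar]4s¹, O⁺ [He]2s²2p³.
Approximate IE_2 values (kJ/mol): Mg 1451, C 2353, Ca 1145, O 3388.
So the second ionization energies run Ca < Mg < C < O.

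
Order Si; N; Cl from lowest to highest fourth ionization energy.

Si, Cl, N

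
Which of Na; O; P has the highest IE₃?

Na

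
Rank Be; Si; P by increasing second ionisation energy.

Consider each +1 ion: Be⁺ still has 1 valence electron; Si⁺ still has 3 valence electrons; P⁺ still has 4 valence electrons.
All are still removing valence electrons, so compare the +1 ions as you would atoms: IE_2 generally rises across a period (higher Z_eff) and falls down a group (larger shell), subject to the usual subshell exceptions.
Valence configurations: Be⁺ [He]2s¹, Si⁺ [Ne]3s²3p¹, P⁺ [Ne]3s²3p².
Tabulated IE_2 (kJ/mol): Be 1757, Si 1577, P 1907.
Putting it together, IE_2: Si < Be < P.

Si, Be, P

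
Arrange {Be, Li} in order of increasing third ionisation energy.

IE_3 is the cost of taking one more electron from the +2 cation: Be²⁺ is the bare [He] core; Li²⁺ is already 1 electron into the core.
All of these are removing an electron from a noble-gas core or deeper; the smaller core (lower principal quantum number) is held far more tightly, and within a period the higher nuclear charge binds the same core more tightly.
Tabulated IE_3 (kJ/mol): Be 14849, Li 11815.
Overall IE_3 order: Li < Be.

Li < Be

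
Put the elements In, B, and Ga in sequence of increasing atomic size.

B is in period 2, group 13; Ga is in period 4, group 13; In is in period 5, group 13.
Moving right in a period, electrons are added to the same shell under a stronger nuclear pull, so atoms get smaller; moving down, a new shell is opened and atoms get larger.
All are in group 13, so atomic radius increases down the group.
So from smallest to largest: B < Ga < In.

B < Ga < In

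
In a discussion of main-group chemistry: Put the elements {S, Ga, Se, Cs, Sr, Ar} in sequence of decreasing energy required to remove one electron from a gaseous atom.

Across a period the outer electron is held more tightly (higher IE₁); down a group it sits in a higher shell, more shielded, and comes off more easily.
These span different periods and groups, so the two trends combine.
Sr > Cs: relative to Cs, both the across-period and down-group shifts push Sr's first ionization energy up.
Ga > Sr: relative to Sr, both the across-period and down-group shifts push Ga's first ionization energy up.
Se > Ga: both are in period 4; the period trend gives Se the larger value.
S > Se: S sits above Se in group 16, so the down-group effect alone puts S higher.
Ar > S: both are in period 3; the period trend gives Ar the larger value.
For reference (kJ/mol): S 1000, Ar 1521, Ga 579, Se 941, Sr 550, Cs 376.
So from highest to lowest: Ar > S > Se > Ga > Sr > Cs.

Ar > S > Se > Ga > Sr > Cs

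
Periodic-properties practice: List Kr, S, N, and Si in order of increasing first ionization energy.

N is in period 2, group 15; Si is in period 3, group 14; S is in period 3, group 16; Kr is in period 4, group 18.
Removing the outermost electron gets harder across a period and easier down a group.
Neither a single period nor a single group — weigh both effects.
S > Si: both are in period 3; the period trend gives S the larger value.
Kr > S: period and group pull opposite ways; the across-period shift dominates (1351 vs 1000 kJ/mol).
N > Kr: the two effects oppose for this pair; the down-group effect wins (1402 vs 1351 kJ/mol).
Approximate values (kJ/mol): N 1402, Si 786, S 1000, Kr 1351.
So from lowest to highest: Si < S < Kr < N.

Si, S, Kr, N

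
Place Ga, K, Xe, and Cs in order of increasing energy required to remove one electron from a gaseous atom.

IE₁ increases left→right with effective nuclear charge and decreases top→bottom as the valence shell moves farther out.
Neither a single period nor a single group — weigh both effects.
K > Cs: they share group 1; the group trend gives K the larger value.
Ga > K: Ga lies to the right of K in period 4, so the across-period effect alone puts Ga higher.
Xe > Ga: period and group pull opposite ways; the across-period shift dominates (1170 vs 579 kJ/mol).
Approximate values (kJ/mol): K 419, Ga 579, Xe 1170, Cs 376.
So from lowest to highest: Cs < K < Ga < Xe.

Cs, K, Ga, Xe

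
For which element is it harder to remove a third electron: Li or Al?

Consider each +2 ion: Li²⁺ is already 1 electron into the core; Al²⁺ still has 1 valence electron.
Core electrons are held far more tightly than valence electrons, so Li tops the IE_3 order.
Tabulated IE_3 (kJ/mol): Li 11815, Al 2745.
Overall IE_3 order: Al < Li.

Li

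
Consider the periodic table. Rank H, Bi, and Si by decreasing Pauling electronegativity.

H > Bi > Si

H is in period 1, group 1; Si is in period 3, group 14; Bi is in period 6, group 15.
Atoms toward the upper right of the periodic table pull bonding electrons most strongly.
Here both period and group differ, so the two effects have to be weighed against each other.
Bi > Si: period and group pull opposite ways; the across-period shift dominates (2.02 vs 1.90).
H > Bi: period and group pull opposite ways; the down-group shift dominates (2.20 vs 2.02).
Tabulated electronegativity (Pauling): H 2.20, Si 1.90, Bi 2.02.
So from highest to lowest: H > Bi > Si.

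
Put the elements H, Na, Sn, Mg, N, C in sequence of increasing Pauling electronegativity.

Atoms toward the upper right of the periodic table pull bonding electrons most strongly.
Neither a single period nor a single group — weigh both effects.
Mg > Na: Mg lies to the right of Na in period 3, so the across-period effect alone puts Mg higher.
Sn > Mg: the two effects oppose for this pair; the across-period effect wins (1.96 vs 1.31).
H > Sn: period and group pull opposite ways; the down-group shift dominates (2.20 vs 1.96).
C > H: period and group pull opposite ways; the across-period shift dominates (2.55 vs 2.20).
N > C: both are in period 2; the period trend gives N the larger value.
Tabulated electronegativity (Pauling): H 2.20, C 2.55, N 3.04, Na 0.93, Mg 1.31, Sn 1.96.
So from lowest to highest: Na < Mg < Sn < H < C < N.

Na, Mg, Sn, H, C, N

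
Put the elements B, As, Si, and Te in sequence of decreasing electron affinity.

Te > Si > As > B

Electron affinity generally becomes more exothermic across a period toward the halogens and less exothermic down a group.
A diagonal step moves right (one effect) and down (the opposite effect) at once.
As > B: period and group pull opposite ways; the across-period shift dominates (78 vs 27 kJ/mol).
Si > As: the two effects oppose for this pair; the down-group effect wins (134 vs 78 kJ/mol).
Te > Si: the two effects oppose for this pair; the across-period effect wins (190 vs 134 kJ/mol).
For reference (kJ/mol): B 27, Si 134, As 78, Te 190.
So from highest to lowest: Te > Si > As > B.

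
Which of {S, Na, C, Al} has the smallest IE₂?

Al

IE_2 is the cost of taking one more electron from the +1 cation: S⁺ still has 5 valence electrons; Na⁺ is the bare [Ne] core; C⁺ still has 3 valence electrons; Al⁺ still has 2 valence electrons.
Pulling an electron out of a noble-gas core costs far more than removing a remaining valence electron, so Na sits at the high end of IE_2.
Valence configurations: S⁺ [Ne]3s²3p³, C⁺ [He]2s²2p¹, Al⁺ [Ne]3s².
Tabulated IE_2 (kJ/mol): S 2252, Na 4562, C 2353, Al 1817.
Hence IE_2: Al < S < C < Na.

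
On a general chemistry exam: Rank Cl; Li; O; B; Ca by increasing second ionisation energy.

Ca, Cl, B, O, Li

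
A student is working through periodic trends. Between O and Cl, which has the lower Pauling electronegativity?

O is in period 2, group 16; Cl is in period 3, group 17.
Smaller atoms with higher effective nuclear charge are more electronegative.
A diagonal step moves right (one effect) and down (the opposite effect) at once.
O > Cl: the two effects oppose for this pair; the down-group effect wins (3.44 vs 3.16).
Tabulated electronegativity (Pauling): O 3.44, Cl 3.16.
So Cl has the lower Pauling electronegativity (Cl < O).

Cl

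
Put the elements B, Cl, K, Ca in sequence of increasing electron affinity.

Ca < B < K < Cl

B is in period 2, group 13; Cl is in period 3, group 17; K is in period 4, group 1; Ca is in period 4, group 2.
Adding an electron releases more energy for atoms nearer the top right (short of the noble gases).
Here both period and group differ, so the two effects have to be weighed against each other.
B > Ca: both effects reinforce here, so B is clearly the higher of the two.
K > B: this pair runs against the simple trend — see the exception note.
Cl > K: relative to K, both the across-period and down-group shifts push Cl's electron affinity up.
Note the exception: K has a higher electron affinity than B, contrary to the simple trend — B's ns²np¹ configuration gives only a small electron affinity — the sparsely filled np subshell binds an added electron weakly.
Note the exception: K has a higher electron affinity than Ca, contrary to the simple trend — adding an electron to Ca (ns²) has to open a new, higher-energy np subshell, which is unfavourable.
Approximate values (kJ/mol): B 27, Cl 349, K 48, Ca 2.
So from lowest to highest: Ca < B < K < Cl.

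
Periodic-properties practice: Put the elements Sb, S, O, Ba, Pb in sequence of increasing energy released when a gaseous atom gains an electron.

Adding an electron releases more energy for atoms nearer the top right (short of the noble gases).
Here both period and group differ, so the two effects have to be weighed against each other.
Pb > Ba: Pb lies to the right of Ba in period 6, so the across-period effect alone puts Pb higher.
Sb > Pb: relative to Pb, both the across-period and down-group shifts push Sb's electron affinity up.
O > Sb: relative to Sb, both the across-period and down-group shifts push O's electron affinity up.
S > O: this pair runs against the simple trend — see the exception note.
Note the exception: S has a higher electron affinity than O, contrary to the simple trend — the compact 2p subshell of O repels the added electron more than S's larger 3p does.
Approximate values (kJ/mol): O 141, S 200, Sb 103, Ba 14, Pb 35.
So from lowest to highest: Ba < Pb < Sb < O < S.

Ba < Pb < Sb < O < S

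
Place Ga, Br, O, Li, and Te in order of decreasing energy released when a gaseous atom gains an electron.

Br > Te > O > Li > Ga

Li is in period 2, group 1; O is in period 2, group 16; Ga is in period 4, group 13; Br is in period 4, group 17; Te is in period 5, group 16.
Atoms with high Z_eff and room in the valence shell (especially the halogens) have the most exothermic electron affinities.
These span different periods and groups, so the two trends combine.
Li > Ga: period and group pull opposite ways; the down-group shift dominates (60 vs 29 kJ/mol).
O > Li: O lies to the right of Li in period 2, so the across-period effect alone puts O higher.
Te > O: this pair runs against the simple trend — see the exception note.
Br > Te: both effects reinforce here, so Br is clearly the higher of the two.
Note the exception: Te has a higher electron affinity than O, contrary to the simple trend — O's compact 2p subshell gives strong electron–electron repulsion on the added electron.
Tabulated electron affinity (kJ/mol): Li 60, O 141, Ga 29, Br 325, Te 190.
So from highest to lowest: Br > Te > O > Li > Ga.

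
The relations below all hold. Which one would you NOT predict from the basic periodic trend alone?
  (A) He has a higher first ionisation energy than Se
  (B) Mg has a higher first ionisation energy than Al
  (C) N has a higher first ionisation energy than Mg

(B)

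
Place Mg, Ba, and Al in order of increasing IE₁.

Mg is in period 3, group 2; Al is in period 3, group 13; Ba is in period 6, group 2.
Across a period the outer electron is held more tightly (higher IE₁); down a group it sits in a higher shell, more shielded, and comes off more easily.
Neither a single period nor a single group — weigh both effects.
Al > Ba: relative to Ba, both the across-period and down-group shifts push Al's first ionization energy up.
Mg > Al: this pair runs against the simple trend — see the exception note.
Note the exception: Mg has a higher first ionization energy than Al, contrary to the simple trend — Al's single 3p electron is easier to remove than one from Mg's filled 3s².
Tabulated first ionization energy (kJ/mol): Mg 738, Al 578, Ba 503.
So from lowest to highest: Ba < Al < Mg.

Ba, Al, Mg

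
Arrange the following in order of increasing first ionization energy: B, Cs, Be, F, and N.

Be is in period 2, group 2; B is in period 2, group 13; N is in period 2, group 15; F is in period 2, group 17; Cs is in period 6, group 1.
First ionization energy rises across a period (greater Z_eff holds electrons more tightly) and falls down a group (valence electrons are farther from the nucleus).
Here both period and group differ, so the two effects have to be weighed against each other.
B > Cs: both effects reinforce here, so B is clearly the higher of the two.
Be > B: this pair runs against the simple trend — see the exception note.
N > Be: N lies to the right of Be in period 2, so the across-period effect alone puts N higher.
F > N: both are in period 2; the period trend gives F the larger value.
Note the exception: Be has a higher first ionization energy than B, contrary to the simple trend — removing B's lone 2p electron is easier than breaking Be's filled 2s².
For reference (kJ/mol): Be 900, B 801, N 1402, F 1681, Cs 376.
So from lowest to highest: Cs < B < Be < N < F.

Cs, B, Be, N, F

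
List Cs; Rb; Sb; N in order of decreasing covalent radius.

Cs > Rb > Sb > N

N is in period 2, group 15; Rb is in period 5, group 1; Sb is in period 5, group 15; Cs is in period 6, group 1.
Across a period the added protons contract the valence shell; down a group each new principal shell makes the atom larger.
These span different periods and groups, so the two trends combine.
Sb > N: Sb sits below N in group 15, so the down-group effect alone puts Sb larger.
Rb > Sb: Rb lies to the left of Sb in period 5, so the across-period effect alone puts Rb larger.
Cs > Rb: they share group 1; the group trend gives Cs the larger value.
Approximate values (pm): N 71, Rb 210, Sb 140, Cs 232.
So from largest to smallest: Cs > Rb > Sb > N.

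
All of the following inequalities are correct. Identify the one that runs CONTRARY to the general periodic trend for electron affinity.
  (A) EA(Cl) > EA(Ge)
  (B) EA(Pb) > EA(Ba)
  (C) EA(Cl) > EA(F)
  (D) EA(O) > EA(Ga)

(C)

The general trend: electron affinity increases across a period and decreases down a group.
(A) Cl (period 3, group 17) vs Ge (period 4, group 14): the stated order agrees with the simple trend.
(B) Pb (period 6, group 14) vs Ba (period 6, group 2): the stated order agrees with the simple trend.
(C) Cl (period 3, group 17) vs F (period 2, group 17): the stated order contradicts the simple trend.
(D) O (period 2, group 16) vs Ga (period 4, group 13): the stated order agrees with the simple trend.
The exception is (C): F's small 2p subshell makes the incoming electron feel strong e⁻–e⁻ repulsion, so Cl actually releases more energy on gaining an electron.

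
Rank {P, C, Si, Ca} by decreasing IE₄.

IE_4 is the cost of taking one more electron from the +3 cation: P³⁺ still has 2 valence electrons; C³⁺ still has 1 valence electron; Si³⁺ still has 1 valence electron; Ca³⁺ is already 1 electron into the core.
Breaking into a closed-shell core is much more expensive than removing a leftover valence electron — Ca has the largest IE_4 here.
Valence configurations: P³⁺ [Ne]3s², C³⁺ [He]2s¹, Si³⁺ [Ne]3s¹.
Approximate IE_4 values (kJ/mol): P 4964, C 6223, Si 4356, Ca 6491.
Overall IE_4 order: Si < P < C < Ca.

Ca > C > P > Si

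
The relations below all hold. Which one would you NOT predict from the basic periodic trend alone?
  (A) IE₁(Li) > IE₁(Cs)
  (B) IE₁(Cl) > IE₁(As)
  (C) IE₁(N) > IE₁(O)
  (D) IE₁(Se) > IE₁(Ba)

(C)

The general trend: first ionisation energy increases across a period and decreases down a group.
(A) Li (period 2, group 1) vs Cs (period 6, group 1): the stated order agrees with the simple trend.
(B) Cl (period 3, group 17) vs As (period 4, group 15): the stated order agrees with the simple trend.
(C) N (period 2, group 15) vs O (period 2, group 16): the stated order contradicts the simple trend.
(D) Se (period 4, group 16) vs Ba (period 6, group 2): the stated order agrees with the simple trend.
The exception is (C): pairing an electron in O's 2p⁴ costs repulsion energy, so O ionizes more easily than half-filled N (2p³).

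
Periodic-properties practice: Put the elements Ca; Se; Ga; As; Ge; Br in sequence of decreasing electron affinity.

Adding an electron releases more energy for atoms nearer the top right (short of the noble gases).
All lie in period 4; the across-period trend (electron affinity increases left to right) applies, with the exception below.
Note the exception: Ge has a higher electron affinity than As, contrary to the simple trend — adding an electron to As's half-filled 4p³ is unfavourable, so Ge (4p²) has the more exothermic EA.
Approximate values (kJ/mol): Ca 2, Ga 29, Ge 119, As 78, Se 195, Br 325.
So from highest to lowest: Br > Se > Ge > As > Ga > Ca.

Br > Se > Ge > As > Ga > Ca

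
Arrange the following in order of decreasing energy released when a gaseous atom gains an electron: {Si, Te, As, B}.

Te, Si, As, B

B is in period 2, group 13; Si is in period 3, group 14; As is in period 4, group 15; Te is in period 5, group 16.
Adding an electron releases more energy for atoms nearer the top right (short of the noble gases).
A diagonal step moves right (one effect) and down (the opposite effect) at once.
As > B: period and group pull opposite ways; the across-period shift dominates (78 vs 27 kJ/mol).
Si > As: period and group pull opposite ways; the down-group shift dominates (134 vs 78 kJ/mol).
Te > Si: the two effects oppose for this pair; the across-period effect wins (190 vs 134 kJ/mol).
For reference (kJ/mol): B 27, Si 134, As 78, Te 190.
So from highest to lowest: Te > Si > As > B.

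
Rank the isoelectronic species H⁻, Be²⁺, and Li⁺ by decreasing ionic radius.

All of these have 2 electrons, so size is governed by nuclear charge alone: the more protons, the stronger the pull on the same electron cloud, and the smaller the ion.
Nuclear charges: Be²⁺ (Z=4), Li⁺ (Z=3), H⁻ (Z=1).
Largest to smallest: H⁻ > Li⁺ > Be²⁺.

H⁻ > Li⁺ > Be²⁺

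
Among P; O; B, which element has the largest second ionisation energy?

IE_2 is the cost of taking one more electron from the +1 cation: P⁺ still has 4 valence electrons; O⁺ still has 5 valence electrons; B⁺ still has 2 valence electrons.
All are still removing valence electrons, so compare the +1 ions as you would atoms: IE_2 generally rises across a period (higher Z_eff) and falls down a group (larger shell), subject to the usual subshell exceptions.
Valence configurations: P⁺ [Ne]3s²3p², O⁺ [He]2s²2p³, B⁺ [He]2s².
The numbers (kJ/mol): P 1907, O 3388, B 2427.
Hence IE_2: P < B < O.

O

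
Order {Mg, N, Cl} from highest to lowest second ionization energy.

N > Cl > Mg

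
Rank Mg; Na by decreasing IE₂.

IE_2 is the cost of taking one more electron from the +1 cation: Mg⁺ still has 1 valence electron; Na⁺ is the bare [Ne] core.
Pulling an electron out of a noble-gas core costs far more than removing a remaining valence electron, so Na sits at the high end of IE_2.
Approximate IE_2 values (kJ/mol): Mg 1451, Na 4562.
Hence IE_2: Mg < Na.

Na, Mg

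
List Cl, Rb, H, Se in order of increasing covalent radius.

H is in period 1, group 1; Cl is in period 3, group 17; Se is in period 4, group 16; Rb is in period 5, group 1.
Atomic radius shrinks across a period as nuclear charge pulls the same shell inward, and grows down a group as new shells are added.
These span different periods and groups, so the two trends combine.
Cl > H: the two effects oppose for this pair; the down-group effect wins (99 vs 32 pm).
Se > Cl: both effects reinforce here, so Se is clearly the larger of the two.
Rb > Se: both effects reinforce here, so Rb is clearly the larger of the two.
Approximate values (pm): H 32, Cl 99, Se 116, Rb 210.
So from smallest to largest: H < Cl < Se < Rb.

H, Cl, Se, Rb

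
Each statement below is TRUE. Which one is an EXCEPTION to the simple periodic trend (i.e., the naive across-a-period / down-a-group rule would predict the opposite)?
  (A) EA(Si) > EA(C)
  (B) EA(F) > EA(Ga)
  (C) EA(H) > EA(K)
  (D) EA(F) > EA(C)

The general trend: electron affinity increases across a period and decreases down a group.
(A) Si (period 3, group 14) vs C (period 2, group 14): the stated order contradicts the simple trend.
(B) F (period 2, group 17) vs Ga (period 4, group 13): the stated order agrees with the simple trend.
(C) H (period 1, group 1) vs K (period 4, group 1): the stated order agrees with the simple trend.
(D) F (period 2, group 17) vs C (period 2, group 14): the stated order agrees with the simple trend.
The exception is (A): Si's larger, more diffuse 3p orbitals accept an added electron slightly more readily than C's compact 2p.

(A)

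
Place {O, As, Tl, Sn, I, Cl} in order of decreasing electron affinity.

Cl, I, O, Sn, As, Tl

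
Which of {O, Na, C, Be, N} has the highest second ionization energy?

Na

IE_2 is the cost of taking one more electron from the +1 cation: O⁺ still has 5 valence electrons; Na⁺ is the bare [Ne] core; C⁺ still has 3 valence electrons; Be⁺ still has 1 valence electron; N⁺ still has 4 valence electrons.
Pulling an electron out of a noble-gas core costs far more than removing a remaining valence electron, so Na sits at the high end of IE_2.
Valence configurations: O⁺ [He]2s²2p³, C⁺ [He]2s²2p¹, Be⁺ [He]2s¹, N⁺ [He]2s²2p².
Approximate IE_2 values (kJ/mol): O 3388, Na 4562, C 2353, Be 1757, N 2856.
Overall IE_2 order: Be < C < N < O < Na.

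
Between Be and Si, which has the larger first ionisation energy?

Be is in period 2, group 2; Si is in period 3, group 14.
Removing the outermost electron gets harder across a period and easier down a group.
These span different periods and groups, so the two trends combine.
Be > Si: the two effects oppose for this pair; the down-group effect wins (900 vs 786 kJ/mol).
Tabulated first ionization energy (kJ/mol): Be 900, Si 786.
So Be has the larger first ionisation energy (Be > Si).

Be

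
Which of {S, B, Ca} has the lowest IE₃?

S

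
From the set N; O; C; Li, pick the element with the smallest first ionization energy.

Li is in period 2, group 1; C is in period 2, group 14; N is in period 2, group 15; O is in period 2, group 16.
Across a period the outer electron is held more tightly (higher IE₁); down a group it sits in a higher shell, more shielded, and comes off more easily.
All lie in period 2; the across-period trend (first ionization energy increases left to right) applies, with the exception below.
Note the exception: N has a higher first ionization energy than O, contrary to the simple trend — pairing an electron in O's 2p⁴ costs repulsion energy, so O ionizes more easily than half-filled N (2p³).
Approximate values (kJ/mol): Li 520, C 1086, N 1402, O 1314.
The smallest first ionization energy among these belongs to Li.

Li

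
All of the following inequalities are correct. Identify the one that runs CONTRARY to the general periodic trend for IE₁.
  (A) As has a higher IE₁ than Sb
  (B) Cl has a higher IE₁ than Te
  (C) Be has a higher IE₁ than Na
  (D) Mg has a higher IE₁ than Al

(D)

The general trend: IE₁ increases across a period and decreases down a group.
(A) As (period 4, group 15) vs Sb (period 5, group 15): the stated order agrees with the simple trend.
(B) Cl (period 3, group 17) vs Te (period 5, group 16): the stated order agrees with the simple trend.
(C) Be (period 2, group 2) vs Na (period 3, group 1): the stated order agrees with the simple trend.
(D) Mg (period 3, group 2) vs Al (period 3, group 13): the stated order contradicts the simple trend.
The exception is (D): Al's single 3p electron is easier to remove than one from Mg's filled 3s².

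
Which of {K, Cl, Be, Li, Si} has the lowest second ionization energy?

Si

IE_2 is the cost of taking one more electron from the +1 cation: K⁺ is the bare [Ar] core; Cl⁺ still has 6 valence electrons; Be⁺ still has 1 valence electron; Li⁺ is the bare [He] core; Si⁺ still has 3 valence electrons.
Pulling an electron out of a noble-gas core costs far more than removing a remaining valence electron, so K and Li sit at the high end of IE_2.
Valence configurations: Cl⁺ [Ne]3s²3p⁴, Be⁺ [He]2s¹, Si⁺ [Ne]3s²3p¹.
The numbers (kJ/mol): K 3052, Cl 2298, Be 1757, Li 7298, Si 1577.
Putting it together, IE_2: Si < Be < Cl < K < Li.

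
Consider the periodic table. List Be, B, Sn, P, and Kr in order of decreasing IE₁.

Be is in period 2, group 2; B is in period 2, group 13; P is in period 3, group 15; Kr is in period 4, group 18; Sn is in period 5, group 14.
IE₁ increases left→right with effective nuclear charge and decreases top→bottom as the valence shell moves farther out.
Neither a single period nor a single group — weigh both effects.
B > Sn: the two effects oppose for this pair; the down-group effect wins (801 vs 709 kJ/mol).
Be > B: this pair runs against the simple trend — see the exception note.
P > Be: the two effects oppose for this pair; the across-period effect wins (1012 vs 900 kJ/mol).
Kr > P: period and group pull opposite ways; the across-period shift dominates (1351 vs 1012 kJ/mol).
Note the exception: Be has a higher first ionization energy than B, contrary to the simple trend — removing B's lone 2p electron is easier than breaking Be's filled 2s².
For reference (kJ/mol): Be 900, B 801, P 1012, Kr 1351, Sn 709.
So from highest to lowest: Kr > P > Be > B > Sn.

Kr > P > Be > B > Sn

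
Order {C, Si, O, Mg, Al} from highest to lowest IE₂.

O > C > Al > Si > Mg

After 1 electron has been removed, what remains? C⁺ still has 3 valence electrons; Si⁺ still has 3 valence electrons; O⁺ still has 5 valence electrons; Mg⁺ still has 1 valence electron; Al⁺ still has 2 valence electrons.
All are still removing valence electrons, so compare the +1 ions as you would atoms: IE_2 generally rises across a period (higher Z_eff) and falls down a group (larger shell), subject to the usual subshell exceptions.
Valence configurations: C⁺ [He]2s²2p¹, Si⁺ [Ne]3s²3p¹, O⁺ [He]2s²2p³, Mg⁺ [Ne]3s¹, Al⁺ [Ne]3s².
Si⁺ loses a lone 3p electron whereas Al⁺ must break into a filled 3s² pair, so IE_2(Al) > IE_2(Si) even though Si has the higher nuclear charge.
Tabulated IE_2 (kJ/mol): C 2353, Si 1577, O 3388, Mg 1451, Al 1817.
Putting it together, IE_2: Mg < Si < Al < C < O.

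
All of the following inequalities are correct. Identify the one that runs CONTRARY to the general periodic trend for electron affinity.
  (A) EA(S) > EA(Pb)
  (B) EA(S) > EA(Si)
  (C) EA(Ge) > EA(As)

The general trend: electron affinity increases across a period and decreases down a group.
(A) S (period 3, group 16) vs Pb (period 6, group 14): the stated order agrees with the simple trend.
(B) S (period 3, group 16) vs Si (period 3, group 14): the stated order agrees with the simple trend.
(C) Ge (period 4, group 14) vs As (period 4, group 15): the stated order contradicts the simple trend.
The exception is (C): adding an electron to As's half-filled 4p³ is unfavourable, so Ge (4p²) has the more exothermic EA.

(C)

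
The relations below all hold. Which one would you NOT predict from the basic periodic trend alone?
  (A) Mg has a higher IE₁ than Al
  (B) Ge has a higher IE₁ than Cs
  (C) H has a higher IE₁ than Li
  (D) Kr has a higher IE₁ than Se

The general trend: IE₁ increases across a period and decreases down a group.
(A) Mg (period 3, group 2) vs Al (period 3, group 13): the stated order contradicts the simple trend.
(B) Ge (period 4, group 14) vs Cs (period 6, group 1): the stated order agrees with the simple trend.
(C) H (period 1, group 1) vs Li (period 2, group 1): the stated order agrees with the simple trend.
(D) Kr (period 4, group 18) vs Se (period 4, group 16): the stated order agrees with the simple trend.
The exception is (A): Al's single 3p electron is easier to remove than one from Mg's filled 3s².

(A)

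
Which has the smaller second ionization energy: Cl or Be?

After 1 electron has been removed, what remains? Cl⁺ still has 6 valence electrons; Be⁺ still has 1 valence electron.
All are still removing valence electrons, so compare the +1 ions as you would atoms: IE_2 generally rises across a period (higher Z_eff) and falls down a group (larger shell), subject to the usual subshell exceptions.
Valence configurations: Cl⁺ [Ne]3s²3p⁴, Be⁺ [He]2s¹.
The numbers (kJ/mol): Cl 2298, Be 1757.
So the second ionization energies run Be < Cl.

Be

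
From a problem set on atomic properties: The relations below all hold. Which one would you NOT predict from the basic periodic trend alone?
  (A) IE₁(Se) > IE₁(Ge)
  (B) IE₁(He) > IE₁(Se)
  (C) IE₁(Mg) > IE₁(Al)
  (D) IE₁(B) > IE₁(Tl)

The general trend: first ionization energy increases across a period and decreases down a group.
(A) Se (period 4, group 16) vs Ge (period 4, group 14): the stated order agrees with the simple trend.
(B) He (period 1, group 18) vs Se (period 4, group 16): the stated order agrees with the simple trend.
(C) Mg (period 3, group 2) vs Al (period 3, group 13): the stated order contradicts the simple trend.
(D) B (period 2, group 13) vs Tl (period 6, group 13): the stated order agrees with the simple trend.
The exception is (C): Al's single 3p electron is easier to remove than one from Mg's filled 3s².

(C)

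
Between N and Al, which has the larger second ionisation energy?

N

After 1 electron has been removed, what remains? N⁺ still has 4 valence electrons; Al⁺ still has 2 valence electrons.
All are still removing valence electrons, so compare the +1 ions as you would atoms: IE_2 generally rises across a period (higher Z_eff) and falls down a group (larger shell), subject to the usual subshell exceptions.
Valence configurations: N⁺ [He]2s²2p², Al⁺ [Ne]3s².
The numbers (kJ/mol): N 2856, Al 1817.
Putting it together, IE_2: Al < N.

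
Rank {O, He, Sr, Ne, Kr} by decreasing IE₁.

He is in period 1, group 18; O is in period 2, group 16; Ne is in period 2, group 18; Kr is in period 4, group 18; Sr is in period 5, group 2.
Removing the outermost electron gets harder across a period and easier down a group.
Here both period and group differ, so the two effects have to be weighed against each other.
O > Sr: relative to Sr, both the across-period and down-group shifts push O's first ionization energy up.
Kr > O: period and group pull opposite ways; the across-period shift dominates (1351 vs 1314 kJ/mol).
Ne > Kr: they share group 18; the group trend gives Ne the larger value.
He > Ne: He sits above Ne in group 18, so the down-group effect alone puts He higher.
For reference (kJ/mol): He 2372, O 1314, Ne 2081, Kr 1351, Sr 550.
So from highest to lowest: He > Ne > Kr > O > Sr.

He, Ne, Kr, O, Sr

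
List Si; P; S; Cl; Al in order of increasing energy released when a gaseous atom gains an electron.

Al < P < Si < S < Cl

Al is in period 3, group 13; Si is in period 3, group 14; P is in period 3, group 15; S is in period 3, group 16; Cl is in period 3, group 17.
EA tends to increase across a period and decrease down a group, though the pattern is less regular than for IE or radius.
All lie in period 3; the across-period trend (electron affinity increases left to right) applies, with the exception below.
Note the exception: Si has a higher electron affinity than P, contrary to the simple trend — adding an electron to P's half-filled 3p³ is unfavourable, so Si (3p²) has the more exothermic EA.
Tabulated electron affinity (kJ/mol): Al 42, Si 134, P 72, S 200, Cl 349.
So from lowest to highest: Al < P < Si < S < Cl.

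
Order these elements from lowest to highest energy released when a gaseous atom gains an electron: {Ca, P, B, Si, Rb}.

Ca < B < Rb < P < Si

Atoms with high Z_eff and room in the valence shell (especially the halogens) have the most exothermic electron affinities.
Neither a single period nor a single group — weigh both effects.
B > Ca: relative to Ca, both the across-period and down-group shifts push B's electron affinity up.
Rb > B: this pair runs against the simple trend — see the exception note.
P > Rb: relative to Rb, both the across-period and down-group shifts push P's electron affinity up.
Si > P: this pair runs against the simple trend — see the exception note.
Note the exception: Rb has a higher electron affinity than B, contrary to the simple trend — B's ns²np¹ configuration gives only a small electron affinity — the sparsely filled np subshell binds an added electron weakly.
Note the exception: Si has a higher electron affinity than P, contrary to the simple trend — adding an electron to P's half-filled 3p³ is unfavourable, so Si (3p²) has the more exothermic EA.
Note the exception: Rb has a higher electron affinity than Ca, contrary to the simple trend — adding an electron to Ca (ns²) has to open a new, higher-energy np subshell, which is unfavourable.
For reference (kJ/mol): B 27, Si 134, P 72, Ca 2, Rb 47.
So from lowest to highest: Ca < B < Rb < P < Si.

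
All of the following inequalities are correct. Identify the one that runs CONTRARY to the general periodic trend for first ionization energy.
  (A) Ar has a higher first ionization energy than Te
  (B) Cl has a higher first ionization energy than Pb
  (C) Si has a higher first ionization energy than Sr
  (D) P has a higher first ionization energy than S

(D)

The general trend: first ionization energy increases across a period and decreases down a group.
(A) Ar (period 3, group 18) vs Te (period 5, group 16): the stated order agrees with the simple trend.
(B) Cl (period 3, group 17) vs Pb (period 6, group 14): the stated order agrees with the simple trend.
(C) Si (period 3, group 14) vs Sr (period 5, group 2): the stated order agrees with the simple trend.
(D) P (period 3, group 15) vs S (period 3, group 16): the stated order contradicts the simple trend.
The exception is (D): S (3p⁴) ionizes more easily than half-filled P (3p³) because the paired 3p electron in S is pushed out by e⁻–e⁻ repulsion.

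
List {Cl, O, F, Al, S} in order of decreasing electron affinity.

Cl > F > S > O > Al

Atoms with high Z_eff and room in the valence shell (especially the halogens) have the most exothermic electron affinities.
Neither a single period nor a single group — weigh both effects.
O > Al: both effects reinforce here, so O is clearly the higher of the two.
S > O: this pair runs against the simple trend — see the exception note.
F > S: relative to S, both the across-period and down-group shifts push F's electron affinity up.
Cl > F: this pair runs against the simple trend — see the exception note.
Note the exception: S has a higher electron affinity than O, contrary to the simple trend — the compact 2p subshell of O repels the added electron more than S's larger 3p does.
Note the exception: Cl has a higher electron affinity than F, contrary to the simple trend — F's small 2p subshell makes the incoming electron feel strong e⁻–e⁻ repulsion, so Cl actually releases more energy on gaining an electron.
Approximate values (kJ/mol): O 141, F 328, Al 42, S 200, Cl 349.
So from highest to lowest: Cl > F > S > O > Al.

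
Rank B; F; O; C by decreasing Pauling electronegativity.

B is in period 2, group 13; C is in period 2, group 14; O is in period 2, group 16; F is in period 2, group 17.
EN rises left→right (higher Z_eff, smaller atoms) and falls top→bottom (larger, more shielded atoms).
All lie in period 2, so electronegativity increases left to right.
So from highest to lowest: F > O > C > B.

F > O > C > B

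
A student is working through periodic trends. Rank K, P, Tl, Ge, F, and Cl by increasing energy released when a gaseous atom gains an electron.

Tl < K < P < Ge < F < Cl

Electron affinity generally becomes more exothermic across a period toward the halogens and less exothermic down a group.
Here both period and group differ, so the two effects have to be weighed against each other.
K > Tl: period and group pull opposite ways; the down-group shift dominates (48 vs 19 kJ/mol).
P > K: relative to K, both the across-period and down-group shifts push P's electron affinity up.
Ge > P: this pair runs against the simple trend — see the exception note.
F > Ge: both effects reinforce here, so F is clearly the higher of the two.
Cl > F: this pair runs against the simple trend — see the exception note.
Note the exception: Ge has a higher electron affinity than P, contrary to the simple trend — adding an electron to P's half-filled np³ subshell costs electron-pairing energy.
Note the exception: Cl has a higher electron affinity than F, contrary to the simple trend — F's small 2p subshell makes the incoming electron feel strong e⁻–e⁻ repulsion, so Cl actually releases more energy on gaining an electron.
Tabulated electron affinity (kJ/mol): F 328, P 72, Cl 349, K 48, Ge 119, Tl 19.
So from lowest to highest: Tl < K < P < Ge < F < Cl.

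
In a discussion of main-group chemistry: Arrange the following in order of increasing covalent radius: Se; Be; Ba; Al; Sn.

Be, Se, Al, Sn, Ba

Moving right in a period, electrons are added to the same shell under a stronger nuclear pull, so atoms get smaller; moving down, a new shell is opened and atoms get larger.
Neither a single period nor a single group — weigh both effects.
Se > Be: the two effects oppose for this pair; the down-group effect wins (116 vs 102 pm).
Al > Se: the two effects oppose for this pair; the across-period effect wins (126 vs 116 pm).
Sn > Al: period and group pull opposite ways; the down-group shift dominates (140 vs 126 pm).
Ba > Sn: both effects reinforce here, so Ba is clearly the larger of the two.
Approximate values (pm): Be 102, Al 126, Se 116, Sn 140, Ba 196.
So from smallest to largest: Be < Se < Al < Sn < Ba.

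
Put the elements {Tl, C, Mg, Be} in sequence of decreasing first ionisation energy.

C, Be, Mg, Tl

First ionization energy rises across a period (greater Z_eff holds electrons more tightly) and falls down a group (valence electrons are farther from the nucleus).
Neither a single period nor a single group — weigh both effects.
Mg > Tl: the two effects oppose for this pair; the down-group effect wins (738 vs 589 kJ/mol).
Be > Mg: Be sits above Mg in group 2, so the down-group effect alone puts Be higher.
C > Be: C lies to the right of Be in period 2, so the across-period effect alone puts C higher.
For reference (kJ/mol): Be 900, C 1086, Mg 738, Tl 589.
So from highest to lowest: C > Be > Mg > Tl.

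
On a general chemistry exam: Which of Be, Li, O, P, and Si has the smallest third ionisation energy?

P

The third ionization energy removes an electron from the +2 ion. For each element: Be²⁺ is the bare [He] core; Li²⁺ is already 1 electron into the core; O²⁺ still has 4 valence electrons; P²⁺ still has 3 valence electrons; Si²⁺ still has 2 valence electrons.
Core electrons are held far more tightly than valence electrons, so Li and Be top the IE_3 order.
Valence configurations: O²⁺ [He]2s²2p², P²⁺ [Ne]3s²3p¹, Si²⁺ [Ne]3s².
P²⁺ loses a lone 3p electron whereas Si²⁺ must break into a filled 3s² pair, so IE_3(Si) > IE_3(P) even though P has the higher nuclear charge.
Tabulated IE_3 (kJ/mol): Be 14849, Li 11815, O 5300, P 2914, Si 3232.
So the third ionization energies run P < Si < O < Li < Be.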